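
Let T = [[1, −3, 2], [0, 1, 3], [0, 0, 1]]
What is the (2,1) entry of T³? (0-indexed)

0

T = I + N where N = [[0, −3, 2], [0, 0, 3], [0, 0, 0]] is strictly upper-triangular, so N³ = 0.
(I + N)³ = I + 3·N + 3·N² = [[1, −9, −21], [0, 1, 9], [0, 0, 1]].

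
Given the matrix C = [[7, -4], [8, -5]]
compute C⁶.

tr C = 2 and det C = -3, so the characteristic polynomial is λ² − (2)λ + (-3) with roots -1 and 3.
Eigenvectors give P = [[-1, 1], [-2, 1]] with P⁻¹ = [[1, -1], [2, -1]], and C = P·diag(-1, 3)·P⁻¹.
Then C⁶ = P·diag(1, 729)·P⁻¹ = [[-1, 729], [-2, 729]] · [[1, -1], [2, -1]] = [[1457, -728], [1456, -727]].

[[1457, -728], [1456, -727]]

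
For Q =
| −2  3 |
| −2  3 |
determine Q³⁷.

Q² = Q (a projection; rank 1, trace 1), so Q³⁷ = Q.

[[−2, 3], [−2, 3]]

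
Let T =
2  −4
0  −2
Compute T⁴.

T² = [[4, 0], [0, 4]]
T³ = [[8, −16], [0, −8]]
T⁴ = [[16, 0], [0, 16]]

[[16, 0], [0, 16]]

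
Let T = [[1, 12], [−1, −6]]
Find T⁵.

[[601, 2532], [−211, −876]]

tr T = −5 and det T = 6, so the characteristic polynomial is λ² − (−5)λ + (6) with roots −3 and −2.
Eigenvectors give P = [[−3, 4], [1, −1]] with P⁻¹ = [[1, 4], [1, 3]], and T = P·diag(−3, −2)·P⁻¹.
Then T⁵ = P·diag(−243, −32)·P⁻¹ = [[729, −128], [−243, 32]] · [[1, 4], [1, 3]] = [[601, 2532], [−211, −876]].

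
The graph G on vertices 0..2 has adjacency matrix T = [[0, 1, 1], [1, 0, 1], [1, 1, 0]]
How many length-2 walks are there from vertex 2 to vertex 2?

2

The number of length-2 walks from vertex 2 to vertex 2 is entry (2,2) of T^2, where T is the adjacency matrix.
T^2 = [[2, 1, 1], [1, 2, 1], [1, 1, 2]]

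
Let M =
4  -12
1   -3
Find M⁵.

[[4, -12], [1, -3]]

M² = M (a projection; rank 1, trace 1), so M⁵ = M.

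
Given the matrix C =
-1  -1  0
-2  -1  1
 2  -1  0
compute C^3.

C^2 = [[3, 2, -1], [6, 2, -1], [0, -1, -1]]
C^3 = [[-9, -4, 2], [-12, -7, 2], [0, 2, -1]]

[[-9, -4, 2], [-12, -7, 2], [0, 2, -1]]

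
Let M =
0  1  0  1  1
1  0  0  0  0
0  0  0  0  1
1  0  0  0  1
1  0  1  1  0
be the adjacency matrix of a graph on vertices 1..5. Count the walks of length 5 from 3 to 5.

12

The number of length-5 walks from vertex 3 to vertex 5 is entry (3,5) of M^5, where M is the adjacency matrix.
M^2 = [[3, 0, 1, 1, 1], [0, 1, 0, 1, 1], [1, 0, 1, 1, 0], [1, 1, 1, 2, 1], [1, 1, 0, 1, 3]]
M^3 = [[2, 3, 1, 4, 5], [3, 0, 1, 1, 1], [1, 1, 0, 1, 3], [4, 1, 1, 2, 4], [5, 1, 3, 4, 2]]
M^4 = [[12, 2, 5, 7, 7], [2, 3, 1, 4, 5], [5, 1, 3, 4, 2], [7, 4, 4, 8, 7], [7, 5, 2, 7, 12]]
M^5 = [[16, 12, 7, 19, 24], [12, 2, 5, 7, 7], [7, 5, 2, 7, 12], [19, 7, 7, 14, 19], [24, 7, 12, 19, 16]]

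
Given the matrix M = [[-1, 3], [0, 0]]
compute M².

[[1, -3], [0, 0]]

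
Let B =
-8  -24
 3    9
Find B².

[[-8, -24], [3, 9]]

B² = B (a projection; rank 1, trace 1), so B² = B.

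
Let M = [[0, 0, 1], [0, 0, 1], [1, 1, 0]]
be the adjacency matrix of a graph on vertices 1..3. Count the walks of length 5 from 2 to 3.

The number of length-5 walks from vertex 2 to vertex 3 is entry (2,3) of M^5, where M is the adjacency matrix.
M^2 = [[1, 1, 0], [1, 1, 0], [0, 0, 2]]
M^3 = [[0, 0, 2], [0, 0, 2], [2, 2, 0]]
M^4 = [[2, 2, 0], [2, 2, 0], [0, 0, 4]]
M^5 = [[0, 0, 4], [0, 0, 4], [4, 4, 0]]

4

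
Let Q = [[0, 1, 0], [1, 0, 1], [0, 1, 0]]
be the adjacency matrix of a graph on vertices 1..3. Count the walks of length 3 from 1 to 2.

The number of length-3 walks from vertex 1 to vertex 2 is entry (1,2) of Q³, where Q is the adjacency matrix.
Q² = [[1, 0, 1], [0, 2, 0], [1, 0, 1]]
Q³ = [[0, 2, 0], [2, 0, 2], [0, 2, 0]]

2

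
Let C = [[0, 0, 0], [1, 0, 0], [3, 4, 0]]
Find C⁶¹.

[[0, 0, 0], [0, 0, 0], [0, 0, 0]]

C is strictly triangular, hence nilpotent: C³ = 0, so C⁶¹ = 0.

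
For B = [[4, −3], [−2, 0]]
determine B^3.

[[112, −66], [−44, 24]]

B^2 = [[22, −12], [−8, 6]]
B^3 = [[112, −66], [−44, 24]]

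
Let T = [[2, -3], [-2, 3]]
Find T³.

[[50, -75], [-50, 75]]

T² = [[10, -15], [-10, 15]]
T³ = [[50, -75], [-50, 75]]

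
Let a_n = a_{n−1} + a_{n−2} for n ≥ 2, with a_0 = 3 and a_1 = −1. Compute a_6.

7

With companion matrix Q = [[1, 1], [1, 0]], [a_n, a_{n−1}]ᵀ = Q·[a_{n−1}, a_{n−2}]ᵀ, so [a_6, a_5]ᵀ = Q^5·[a_1, a_0]ᵀ.
Q^5 = [[8, 5], [5, 3]], giving [a_6, a_5]ᵀ = [[7], [4]].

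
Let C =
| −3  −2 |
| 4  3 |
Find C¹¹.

C² = I (check: tr C = 0 and det C = −1), so C¹¹ = C since 11 is odd.

[[−3, −2], [4, 3]]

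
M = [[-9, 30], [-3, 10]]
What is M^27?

[[-9, 30], [-3, 10]]

M² = M (a projection; rank 1, trace 1), so M^27 = M.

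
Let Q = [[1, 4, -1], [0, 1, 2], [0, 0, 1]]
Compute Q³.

Q = I + N where N = [[0, 4, -1], [0, 0, 2], [0, 0, 0]] is strictly upper-triangular, so N³ = 0.
(I + N)³ = I + 3·N + 3·N² = [[1, 12, 21], [0, 1, 6], [0, 0, 1]].

[[1, 12, 21], [0, 1, 6], [0, 0, 1]]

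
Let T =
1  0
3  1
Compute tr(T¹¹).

2

T = I + N where N = [[0, 0], [3, 0]] is strictly lower-triangular, so N² = 0.
(I + N)¹¹ = I + 11·N = [[1, 0], [33, 1]].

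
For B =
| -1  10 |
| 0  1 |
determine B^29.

[[-1, 10], [0, 1]]

B² = I (check: tr B = 0 and det B = -1), so B^29 = B since 29 is odd.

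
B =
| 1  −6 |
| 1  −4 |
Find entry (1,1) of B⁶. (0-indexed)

190

tr B = −3 and det B = 2, so the characteristic polynomial is λ² − (−3)λ + (2) with roots −1 and −2.
Eigenvectors give P = [[−3, 2], [−1, 1]] with P⁻¹ = [[−1, 2], [−1, 3]], and B = P·diag(−1, −2)·P⁻¹.
Then B⁶ = P·diag(1, 64)·P⁻¹ = [[−3, 128], [−1, 64]] · [[−1, 2], [−1, 3]] = [[−125, 378], [−63, 190]].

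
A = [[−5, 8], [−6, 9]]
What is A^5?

tr A = 4 and det A = 3, so the characteristic polynomial is λ² − (4)λ + (3) with roots 1 and 3.
Eigenvectors give P = [[4, 1], [3, 1]] with P⁻¹ = [[1, −1], [−3, 4]], and A = P·diag(1, 3)·P⁻¹.
Then A^5 = P·diag(1, 243)·P⁻¹ = [[4, 243], [3, 243]] · [[1, −1], [−3, 4]] = [[−725, 968], [−726, 969]].

[[−725, 968], [−726, 969]]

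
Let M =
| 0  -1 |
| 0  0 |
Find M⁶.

[[0, 0], [0, 0]]

M is strictly triangular, hence nilpotent: M² = 0, so M⁶ = 0.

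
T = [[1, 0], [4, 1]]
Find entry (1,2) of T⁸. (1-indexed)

T = I + N where N = [[0, 0], [4, 0]] is strictly lower-triangular, so N² = 0.
(I + N)⁸ = I + 8·N = [[1, 0], [32, 1]].

0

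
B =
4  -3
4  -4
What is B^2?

[[4, 0], [0, 4]]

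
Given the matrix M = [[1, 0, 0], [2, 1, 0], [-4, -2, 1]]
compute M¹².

M = I + N where N = [[0, 0, 0], [2, 0, 0], [-4, -2, 0]] is strictly lower-triangular, so N³ = 0.
(I + N)¹² = I + 12·N + 66·N² = [[1, 0, 0], [24, 1, 0], [-312, -24, 1]].

[[1, 0, 0], [24, 1, 0], [-312, -24, 1]]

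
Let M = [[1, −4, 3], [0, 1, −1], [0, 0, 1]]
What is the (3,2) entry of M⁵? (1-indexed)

M = I + N where N = [[0, −4, 3], [0, 0, −1], [0, 0, 0]] is strictly upper-triangular, so N³ = 0.
(I + N)⁵ = I + 5·N + 10·N² = [[1, −20, 55], [0, 1, −5], [0, 0, 1]].

0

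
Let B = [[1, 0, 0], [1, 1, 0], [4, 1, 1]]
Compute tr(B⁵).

3

B = I + N where N = [[0, 0, 0], [1, 0, 0], [4, 1, 0]] is strictly lower-triangular, so N³ = 0.
(I + N)⁵ = I + 5·N + 10·N² = [[1, 0, 0], [5, 1, 0], [30, 5, 1]].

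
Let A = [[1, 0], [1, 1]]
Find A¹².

[[1, 0], [12, 1]]

A = I + N where N = [[0, 0], [1, 0]] is strictly lower-triangular, so N² = 0.
(I + N)¹² = I + 12·N = [[1, 0], [12, 1]].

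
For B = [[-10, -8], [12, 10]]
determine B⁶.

[[64, 0], [0, 64]]

tr B = 0 and det B = -4, so the characteristic polynomial is λ² − (0)λ + (-4) with roots -2 and 2.
Eigenvectors give P = [[1, -2], [-1, 3]] with P⁻¹ = [[3, 2], [1, 1]], and B = P·diag(-2, 2)·P⁻¹.
Then B⁶ = P·diag(64, 64)·P⁻¹ = [[64, -128], [-64, 192]] · [[3, 2], [1, 1]] = [[64, 0], [0, 64]].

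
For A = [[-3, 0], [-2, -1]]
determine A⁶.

[[729, 0], [728, 1]]

tr A = -4 and det A = 3, so the characteristic polynomial is λ² − (-4)λ + (3) with roots -1 and -3.
Eigenvectors give P = [[0, 1], [1, 1]] with P⁻¹ = [[-1, 1], [1, 0]], and A = P·diag(-1, -3)·P⁻¹.
Then A⁶ = P·diag(1, 729)·P⁻¹ = [[0, 729], [1, 729]] · [[-1, 1], [1, 0]] = [[729, 0], [728, 1]].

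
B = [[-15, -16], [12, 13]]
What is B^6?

[[2913, 2912], [-2184, -2183]]

tr B = -2 and det B = -3, so the characteristic polynomial is λ² − (-2)λ + (-3) with roots 1 and -3.
Eigenvectors give P = [[-1, 4], [1, -3]] with P⁻¹ = [[3, 4], [1, 1]], and B = P·diag(1, -3)·P⁻¹.
Then B^6 = P·diag(1, 729)·P⁻¹ = [[-1, 2916], [1, -2187]] · [[3, 4], [1, 1]] = [[2913, 2912], [-2184, -2183]].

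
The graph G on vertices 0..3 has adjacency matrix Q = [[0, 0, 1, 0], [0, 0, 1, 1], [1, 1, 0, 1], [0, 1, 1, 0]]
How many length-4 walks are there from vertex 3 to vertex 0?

The number of length-4 walks from vertex 3 to vertex 0 is entry (3,0) of Q^4, where Q is the adjacency matrix.
Q^2 = [[1, 1, 0, 1], [1, 2, 1, 1], [0, 1, 3, 1], [1, 1, 1, 2]]
Q^3 = [[0, 1, 3, 1], [1, 2, 4, 3], [3, 4, 2, 4], [1, 3, 4, 2]]
Q^4 = [[3, 4, 2, 4], [4, 7, 6, 6], [2, 6, 11, 6], [4, 6, 6, 7]]

4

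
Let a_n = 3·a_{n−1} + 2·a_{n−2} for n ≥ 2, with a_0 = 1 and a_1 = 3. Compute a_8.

With companion matrix A = [[3, 2], [1, 0]], [a_n, a_{n−1}]ᵀ = A·[a_{n−1}, a_{n−2}]ᵀ, so [a_8, a_7]ᵀ = A⁷·[a_1, a_0]ᵀ.
A⁷ = [[6279, 3526], [1763, 990]], giving [a_8, a_7]ᵀ = [[22363], [6279]].

22363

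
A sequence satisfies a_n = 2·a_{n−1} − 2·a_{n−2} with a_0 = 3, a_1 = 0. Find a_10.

With companion matrix B = [[2, −2], [1, 0]], [a_n, a_{n−1}]ᵀ = B·[a_{n−1}, a_{n−2}]ᵀ, so [a_10, a_9]ᵀ = B⁹·[a_1, a_0]ᵀ.
B⁹ = [[32, −32], [16, 0]], giving [a_10, a_9]ᵀ = [[−96], [0]].

−96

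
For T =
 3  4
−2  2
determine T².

[[1, 20], [−10, −4]]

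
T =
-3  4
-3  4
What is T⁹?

T² = T (a projection; rank 1, trace 1), so T⁹ = T.

[[-3, 4], [-3, 4]]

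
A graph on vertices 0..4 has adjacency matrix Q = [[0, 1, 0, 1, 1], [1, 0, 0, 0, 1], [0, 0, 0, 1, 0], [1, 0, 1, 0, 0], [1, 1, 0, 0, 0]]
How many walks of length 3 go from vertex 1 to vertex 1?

The number of length-3 walks from vertex 1 to vertex 1 is entry (1,1) of Q³, where Q is the adjacency matrix.
Q² = [[3, 1, 1, 0, 1], [1, 2, 0, 1, 1], [1, 0, 1, 0, 0], [0, 1, 0, 2, 1], [1, 1, 0, 1, 2]]
Q³ = [[2, 4, 0, 4, 4], [4, 2, 1, 1, 3], [0, 1, 0, 2, 1], [4, 1, 2, 0, 1], [4, 3, 1, 1, 2]]

2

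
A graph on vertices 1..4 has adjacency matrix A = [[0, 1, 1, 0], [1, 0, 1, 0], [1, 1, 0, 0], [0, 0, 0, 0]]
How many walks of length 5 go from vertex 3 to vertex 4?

0

The number of length-5 walks from vertex 3 to vertex 4 is entry (3,4) of A⁵, where A is the adjacency matrix.
A² = [[2, 1, 1, 0], [1, 2, 1, 0], [1, 1, 2, 0], [0, 0, 0, 0]]
A³ = [[2, 3, 3, 0], [3, 2, 3, 0], [3, 3, 2, 0], [0, 0, 0, 0]]
A⁴ = [[6, 5, 5, 0], [5, 6, 5, 0], [5, 5, 6, 0], [0, 0, 0, 0]]
A⁵ = [[10, 11, 11, 0], [11, 10, 11, 0], [11, 11, 10, 0], [0, 0, 0, 0]]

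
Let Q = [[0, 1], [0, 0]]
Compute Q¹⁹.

[[0, 0], [0, 0]]

Q is strictly triangular, hence nilpotent: Q² = 0, so Q¹⁹ = 0.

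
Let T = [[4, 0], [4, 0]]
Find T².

[[16, 0], [16, 0]]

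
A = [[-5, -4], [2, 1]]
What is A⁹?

[[-39365, -39364], [19682, 19681]]

tr A = -4 and det A = 3, so the characteristic polynomial is λ² − (-4)λ + (3) with roots -1 and -3.
Eigenvectors give P = [[1, 2], [-1, -1]] with P⁻¹ = [[-1, -2], [1, 1]], and A = P·diag(-1, -3)·P⁻¹.
Then A⁹ = P·diag(-1, -19683)·P⁻¹ = [[-1, -39366], [1, 19683]] · [[-1, -2], [1, 1]] = [[-39365, -39364], [19682, 19681]].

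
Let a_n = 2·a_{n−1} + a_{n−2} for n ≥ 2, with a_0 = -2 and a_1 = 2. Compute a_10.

With companion matrix A = [[2, 1], [1, 0]], [a_n, a_{n−1}]ᵀ = A·[a_{n−1}, a_{n−2}]ᵀ, so [a_10, a_9]ᵀ = A⁹·[a_1, a_0]ᵀ.
A⁹ = [[2378, 985], [985, 408]], giving [a_10, a_9]ᵀ = [[2786], [1154]].

2786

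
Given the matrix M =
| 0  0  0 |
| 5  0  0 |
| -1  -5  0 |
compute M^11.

M is strictly triangular, hence nilpotent: M^3 = 0, so M^11 = 0.

[[0, 0, 0], [0, 0, 0], [0, 0, 0]]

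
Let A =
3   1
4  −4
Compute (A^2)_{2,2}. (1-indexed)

20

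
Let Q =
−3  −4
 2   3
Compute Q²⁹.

[[−3, −4], [2, 3]]

Q² = I (check: tr Q = 0 and det Q = −1), so Q²⁹ = Q since 29 is odd.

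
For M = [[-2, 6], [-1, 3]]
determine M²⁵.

M² = M (a projection; rank 1, trace 1), so M²⁵ = M.

[[-2, 6], [-1, 3]]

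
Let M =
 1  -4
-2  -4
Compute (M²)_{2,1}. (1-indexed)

6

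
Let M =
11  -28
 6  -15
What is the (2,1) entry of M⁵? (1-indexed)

tr M = -4 and det M = 3, so the characteristic polynomial is λ² − (-4)λ + (3) with roots -1 and -3.
Eigenvectors give P = [[7, 2], [3, 1]] with P⁻¹ = [[1, -2], [-3, 7]], and M = P·diag(-1, -3)·P⁻¹.
Then M⁵ = P·diag(-1, -243)·P⁻¹ = [[-7, -486], [-3, -243]] · [[1, -2], [-3, 7]] = [[1451, -3388], [726, -1695]].

726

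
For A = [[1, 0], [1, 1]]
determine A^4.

A = I + N where N = [[0, 0], [1, 0]] is strictly lower-triangular, so N^2 = 0.
(I + N)^4 = I + 4·N = [[1, 0], [4, 1]].

[[1, 0], [4, 1]]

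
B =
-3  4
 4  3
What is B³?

[[-75, 100], [100, 75]]

B² = [[25, 0], [0, 25]]
B³ = [[-75, 100], [100, 75]]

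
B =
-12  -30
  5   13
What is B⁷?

[[-4758, -13890], [2315, 6817]]

tr B = 1 and det B = -6, so the characteristic polynomial is λ² − (1)λ + (-6) with roots -2 and 3.
Eigenvectors give P = [[-3, -2], [1, 1]] with P⁻¹ = [[-1, -2], [1, 3]], and B = P·diag(-2, 3)·P⁻¹.
Then B⁷ = P·diag(-128, 2187)·P⁻¹ = [[384, -4374], [-128, 2187]] · [[-1, -2], [1, 3]] = [[-4758, -13890], [2315, 6817]].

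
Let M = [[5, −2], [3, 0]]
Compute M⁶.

tr M = 5 and det M = 6, so the characteristic polynomial is λ² − (5)λ + (6) with roots 3 and 2.
Eigenvectors give P = [[1, −2], [1, −3]] with P⁻¹ = [[3, −2], [1, −1]], and M = P·diag(3, 2)·P⁻¹.
Then M⁶ = P·diag(729, 64)·P⁻¹ = [[729, −128], [729, −192]] · [[3, −2], [1, −1]] = [[2059, −1330], [1995, −1266]].

[[2059, −1330], [1995, −1266]]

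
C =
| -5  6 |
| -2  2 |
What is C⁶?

[[253, -378], [126, -188]]

tr C = -3 and det C = 2, so the characteristic polynomial is λ² − (-3)λ + (2) with roots -1 and -2.
Eigenvectors give P = [[-3, 2], [-2, 1]] with P⁻¹ = [[1, -2], [2, -3]], and C = P·diag(-1, -2)·P⁻¹.
Then C⁶ = P·diag(1, 64)·P⁻¹ = [[-3, 128], [-2, 64]] · [[1, -2], [2, -3]] = [[253, -378], [126, -188]].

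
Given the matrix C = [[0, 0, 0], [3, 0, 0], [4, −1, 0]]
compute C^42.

[[0, 0, 0], [0, 0, 0], [0, 0, 0]]

C is strictly triangular, hence nilpotent: C^3 = 0, so C^42 = 0.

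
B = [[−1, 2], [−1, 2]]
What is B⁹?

B² = B (a projection; rank 1, trace 1), so B⁹ = B.

[[−1, 2], [−1, 2]]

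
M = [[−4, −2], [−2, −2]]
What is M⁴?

[[544, 336], [336, 208]]

M² = [[20, 12], [12, 8]]
M³ = [[−104, −64], [−64, −40]]
M⁴ = [[544, 336], [336, 208]]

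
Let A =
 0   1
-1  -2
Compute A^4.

[[-3, -4], [4, 5]]

A^2 = [[-1, -2], [2, 3]]
A^3 = [[2, 3], [-3, -4]]
A^4 = [[-3, -4], [4, 5]]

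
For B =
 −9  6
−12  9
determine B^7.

tr B = 0 and det B = −9, so the characteristic polynomial is λ² − (0)λ + (−9) with roots −3 and 3.
Eigenvectors give P = [[1, 1], [1, 2]] with P⁻¹ = [[2, −1], [−1, 1]], and B = P·diag(−3, 3)·P⁻¹.
Then B^7 = P·diag(−2187, 2187)·P⁻¹ = [[−2187, 2187], [−2187, 4374]] · [[2, −1], [−1, 1]] = [[−6561, 4374], [−8748, 6561]].

[[−6561, 4374], [−8748, 6561]]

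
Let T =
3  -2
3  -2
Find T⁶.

T² = T (a projection; rank 1, trace 1), so T⁶ = T.

[[3, -2], [3, -2]]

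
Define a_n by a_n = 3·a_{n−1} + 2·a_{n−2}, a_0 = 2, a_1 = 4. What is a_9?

114568

With companion matrix C = [[3, 2], [1, 0]], [a_n, a_{n−1}]ᵀ = C·[a_{n−1}, a_{n−2}]ᵀ, so [a_9, a_8]ᵀ = C⁸·[a_1, a_0]ᵀ.
C⁸ = [[22363, 12558], [6279, 3526]], giving [a_9, a_8]ᵀ = [[114568], [32168]].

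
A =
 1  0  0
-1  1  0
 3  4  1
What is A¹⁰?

A = I + N where N = [[0, 0, 0], [-1, 0, 0], [3, 4, 0]] is strictly lower-triangular, so N³ = 0.
(I + N)¹⁰ = I + 10·N + 45·N² = [[1, 0, 0], [-10, 1, 0], [-150, 40, 1]].

[[1, 0, 0], [-10, 1, 0], [-150, 40, 1]]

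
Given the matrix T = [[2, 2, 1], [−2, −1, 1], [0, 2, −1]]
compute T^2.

[[0, 4, 3], [−2, −1, −4], [−4, −4, 3]]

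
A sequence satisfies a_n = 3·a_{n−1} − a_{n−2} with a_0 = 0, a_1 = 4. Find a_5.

220

With companion matrix Q = [[3, −1], [1, 0]], [a_n, a_{n−1}]ᵀ = Q·[a_{n−1}, a_{n−2}]ᵀ, so [a_5, a_4]ᵀ = Q⁴·[a_1, a_0]ᵀ.
Q⁴ = [[55, −21], [21, −8]], giving [a_5, a_4]ᵀ = [[220], [84]].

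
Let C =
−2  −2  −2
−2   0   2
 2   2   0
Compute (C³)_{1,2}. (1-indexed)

C² = [[4, 0, 0], [8, 8, 4], [−8, −4, 0]]
C³ = [[−8, −8, −8], [−24, −8, 0], [24, 16, 8]]

−8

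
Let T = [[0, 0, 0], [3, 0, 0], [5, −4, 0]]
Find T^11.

T is strictly triangular, hence nilpotent: T^3 = 0, so T^11 = 0.

[[0, 0, 0], [0, 0, 0], [0, 0, 0]]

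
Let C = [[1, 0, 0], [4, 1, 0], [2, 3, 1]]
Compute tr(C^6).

C = I + N where N = [[0, 0, 0], [4, 0, 0], [2, 3, 0]] is strictly lower-triangular, so N^3 = 0.
(I + N)^6 = I + 6·N + 15·N^2 = [[1, 0, 0], [24, 1, 0], [192, 18, 1]].

3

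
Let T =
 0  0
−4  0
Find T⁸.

T is strictly triangular, hence nilpotent: T² = 0, so T⁸ = 0.

[[0, 0], [0, 0]]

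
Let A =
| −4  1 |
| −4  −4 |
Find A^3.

[[−16, 44], [−176, −16]]

A^2 = [[12, −8], [32, 12]]
A^3 = [[−16, 44], [−176, −16]]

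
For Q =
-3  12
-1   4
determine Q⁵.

[[-3, 12], [-1, 4]]

Q² = Q (a projection; rank 1, trace 1), so Q⁵ = Q.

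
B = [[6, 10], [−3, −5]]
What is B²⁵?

B² = B (a projection; rank 1, trace 1), so B²⁵ = B.

[[6, 10], [−3, −5]]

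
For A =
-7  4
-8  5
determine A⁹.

[[-39367, 19684], [-39368, 19685]]

tr A = -2 and det A = -3, so the characteristic polynomial is λ² − (-2)λ + (-3) with roots -3 and 1.
Eigenvectors give P = [[-1, 1], [-1, 2]] with P⁻¹ = [[-2, 1], [-1, 1]], and A = P·diag(-3, 1)·P⁻¹.
Then A⁹ = P·diag(-19683, 1)·P⁻¹ = [[19683, 1], [19683, 2]] · [[-2, 1], [-1, 1]] = [[-39367, 19684], [-39368, 19685]].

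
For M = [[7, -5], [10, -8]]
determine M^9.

tr M = -1 and det M = -6, so the characteristic polynomial is λ² − (-1)λ + (-6) with roots -3 and 2.
Eigenvectors give P = [[-1, 1], [-2, 1]] with P⁻¹ = [[1, -1], [2, -1]], and M = P·diag(-3, 2)·P⁻¹.
Then M^9 = P·diag(-19683, 512)·P⁻¹ = [[19683, 512], [39366, 512]] · [[1, -1], [2, -1]] = [[20707, -20195], [40390, -39878]].

[[20707, -20195], [40390, -39878]]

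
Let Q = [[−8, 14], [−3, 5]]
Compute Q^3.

[[−50, 98], [−21, 41]]

tr Q = −3 and det Q = 2, so the characteristic polynomial is λ² − (−3)λ + (2) with roots −1 and −2.
Eigenvectors give P = [[2, 7], [1, 3]] with P⁻¹ = [[−3, 7], [1, −2]], and Q = P·diag(−1, −2)·P⁻¹.
Then Q^3 = P·diag(−1, −8)·P⁻¹ = [[−2, −56], [−1, −24]] · [[−3, 7], [1, −2]] = [[−50, 98], [−21, 41]].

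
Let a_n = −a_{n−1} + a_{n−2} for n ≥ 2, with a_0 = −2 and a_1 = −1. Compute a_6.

−2

With companion matrix T = [[−1, 1], [1, 0]], [a_n, a_{n−1}]ᵀ = T·[a_{n−1}, a_{n−2}]ᵀ, so [a_6, a_5]ᵀ = T⁵·[a_1, a_0]ᵀ.
T⁵ = [[−8, 5], [5, −3]], giving [a_6, a_5]ᵀ = [[−2], [1]].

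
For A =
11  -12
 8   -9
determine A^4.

tr A = 2 and det A = -3, so the characteristic polynomial is λ² − (2)λ + (-3) with roots 3 and -1.
Eigenvectors give P = [[3, 1], [2, 1]] with P⁻¹ = [[1, -1], [-2, 3]], and A = P·diag(3, -1)·P⁻¹.
Then A^4 = P·diag(81, 1)·P⁻¹ = [[243, 1], [162, 1]] · [[1, -1], [-2, 3]] = [[241, -240], [160, -159]].

[[241, -240], [160, -159]]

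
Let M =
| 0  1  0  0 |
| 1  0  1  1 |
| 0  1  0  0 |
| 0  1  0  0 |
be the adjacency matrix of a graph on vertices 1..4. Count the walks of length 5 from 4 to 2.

9

The number of length-5 walks from vertex 4 to vertex 2 is entry (4,2) of M⁵, where M is the adjacency matrix.
M² = [[1, 0, 1, 1], [0, 3, 0, 0], [1, 0, 1, 1], [1, 0, 1, 1]]
M³ = [[0, 3, 0, 0], [3, 0, 3, 3], [0, 3, 0, 0], [0, 3, 0, 0]]
M⁴ = [[3, 0, 3, 3], [0, 9, 0, 0], [3, 0, 3, 3], [3, 0, 3, 3]]
M⁵ = [[0, 9, 0, 0], [9, 0, 9, 9], [0, 9, 0, 0], [0, 9, 0, 0]]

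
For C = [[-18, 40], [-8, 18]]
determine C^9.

[[-4608, 10240], [-2048, 4608]]

tr C = 0 and det C = -4, so the characteristic polynomial is λ² − (0)λ + (-4) with roots -2 and 2.
Eigenvectors give P = [[5, 2], [2, 1]] with P⁻¹ = [[1, -2], [-2, 5]], and C = P·diag(-2, 2)·P⁻¹.
Then C^9 = P·diag(-512, 512)·P⁻¹ = [[-2560, 1024], [-1024, 512]] · [[1, -2], [-2, 5]] = [[-4608, 10240], [-2048, 4608]].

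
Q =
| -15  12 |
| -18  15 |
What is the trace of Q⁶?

tr Q = 0 and det Q = -9, so the characteristic polynomial is λ² − (0)λ + (-9) with roots -3 and 3.
Eigenvectors give P = [[1, -2], [1, -3]] with P⁻¹ = [[3, -2], [1, -1]], and Q = P·diag(-3, 3)·P⁻¹.
Then Q⁶ = P·diag(729, 729)·P⁻¹ = [[729, -1458], [729, -2187]] · [[3, -2], [1, -1]] = [[729, 0], [0, 729]].

1458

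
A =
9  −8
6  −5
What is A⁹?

[[78729, −78728], [59046, −59045]]

tr A = 4 and det A = 3, so the characteristic polynomial is λ² − (4)λ + (3) with roots 1 and 3.
Eigenvectors give P = [[1, 4], [1, 3]] with P⁻¹ = [[−3, 4], [1, −1]], and A = P·diag(1, 3)·P⁻¹.
Then A⁹ = P·diag(1, 19683)·P⁻¹ = [[1, 78732], [1, 59049]] · [[−3, 4], [1, −1]] = [[78729, −78728], [59046, −59045]].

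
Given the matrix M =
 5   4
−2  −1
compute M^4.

[[161, 160], [−80, −79]]

tr M = 4 and det M = 3, so the characteristic polynomial is λ² − (4)λ + (3) with roots 3 and 1.
Eigenvectors give P = [[−2, −1], [1, 1]] with P⁻¹ = [[−1, −1], [1, 2]], and M = P·diag(3, 1)·P⁻¹.
Then M^4 = P·diag(81, 1)·P⁻¹ = [[−162, −1], [81, 1]] · [[−1, −1], [1, 2]] = [[161, 160], [−80, −79]].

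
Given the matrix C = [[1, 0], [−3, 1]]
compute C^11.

[[1, 0], [−33, 1]]

C = I + N where N = [[0, 0], [−3, 0]] is strictly lower-triangular, so N^2 = 0.
(I + N)^11 = I + 11·N = [[1, 0], [−33, 1]].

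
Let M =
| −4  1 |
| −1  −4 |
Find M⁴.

M² = [[15, −8], [8, 15]]
M³ = [[−52, 47], [−47, −52]]
M⁴ = [[161, −240], [240, 161]]

[[161, −240], [240, 161]]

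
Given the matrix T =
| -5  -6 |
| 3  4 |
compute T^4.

tr T = -1 and det T = -2, so the characteristic polynomial is λ² − (-1)λ + (-2) with roots -2 and 1.
Eigenvectors give P = [[-2, -1], [1, 1]] with P⁻¹ = [[-1, -1], [1, 2]], and T = P·diag(-2, 1)·P⁻¹.
Then T^4 = P·diag(16, 1)·P⁻¹ = [[-32, -1], [16, 1]] · [[-1, -1], [1, 2]] = [[31, 30], [-15, -14]].

[[31, 30], [-15, -14]]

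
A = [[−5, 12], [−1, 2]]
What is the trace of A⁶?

65

tr A = −3 and det A = 2, so the characteristic polynomial is λ² − (−3)λ + (2) with roots −1 and −2.
Eigenvectors give P = [[3, 4], [1, 1]] with P⁻¹ = [[−1, 4], [1, −3]], and A = P·diag(−1, −2)·P⁻¹.
Then A⁶ = P·diag(1, 64)·P⁻¹ = [[3, 256], [1, 64]] · [[−1, 4], [1, −3]] = [[253, −756], [63, −188]].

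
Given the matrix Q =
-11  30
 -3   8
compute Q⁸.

tr Q = -3 and det Q = 2, so the characteristic polynomial is λ² − (-3)λ + (2) with roots -1 and -2.
Eigenvectors give P = [[3, 10], [1, 3]] with P⁻¹ = [[-3, 10], [1, -3]], and Q = P·diag(-1, -2)·P⁻¹.
Then Q⁸ = P·diag(1, 256)·P⁻¹ = [[3, 2560], [1, 768]] · [[-3, 10], [1, -3]] = [[2551, -7650], [765, -2294]].

[[2551, -7650], [765, -2294]]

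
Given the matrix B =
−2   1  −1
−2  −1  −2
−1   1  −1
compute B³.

[[1, 8, 4], [−16, 17, −8], [4, 4, 5]]

B² = [[3, −4, 1], [8, −3, 6], [1, −3, 0]]
B³ = [[1, 8, 4], [−16, 17, −8], [4, 4, 5]]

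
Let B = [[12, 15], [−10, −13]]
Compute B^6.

[[−1266, −1995], [1330, 2059]]

tr B = −1 and det B = −6, so the characteristic polynomial is λ² − (−1)λ + (−6) with roots −3 and 2.
Eigenvectors give P = [[−1, 3], [1, −2]] with P⁻¹ = [[2, 3], [1, 1]], and B = P·diag(−3, 2)·P⁻¹.
Then B^6 = P·diag(729, 64)·P⁻¹ = [[−729, 192], [729, −128]] · [[2, 3], [1, 1]] = [[−1266, −1995], [1330, 2059]].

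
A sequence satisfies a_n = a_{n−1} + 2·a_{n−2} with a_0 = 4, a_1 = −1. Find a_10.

1027

With companion matrix B = [[1, 2], [1, 0]], [a_n, a_{n−1}]ᵀ = B·[a_{n−1}, a_{n−2}]ᵀ, so [a_10, a_9]ᵀ = B⁹·[a_1, a_0]ᵀ.
B⁹ = [[341, 342], [171, 170]], giving [a_10, a_9]ᵀ = [[1027], [509]].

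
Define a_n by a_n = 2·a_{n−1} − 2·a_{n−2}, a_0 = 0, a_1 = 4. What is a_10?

128

With companion matrix A = [[2, −2], [1, 0]], [a_n, a_{n−1}]ᵀ = A·[a_{n−1}, a_{n−2}]ᵀ, so [a_10, a_9]ᵀ = A⁹·[a_1, a_0]ᵀ.
A⁹ = [[32, −32], [16, 0]], giving [a_10, a_9]ᵀ = [[128], [64]].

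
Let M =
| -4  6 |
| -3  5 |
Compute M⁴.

tr M = 1 and det M = -2, so the characteristic polynomial is λ² − (1)λ + (-2) with roots 2 and -1.
Eigenvectors give P = [[-1, 2], [-1, 1]] with P⁻¹ = [[1, -2], [1, -1]], and M = P·diag(2, -1)·P⁻¹.
Then M⁴ = P·diag(16, 1)·P⁻¹ = [[-16, 2], [-16, 1]] · [[1, -2], [1, -1]] = [[-14, 30], [-15, 31]].

[[-14, 30], [-15, 31]]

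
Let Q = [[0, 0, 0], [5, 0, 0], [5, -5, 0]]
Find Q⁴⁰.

[[0, 0, 0], [0, 0, 0], [0, 0, 0]]

Q is strictly triangular, hence nilpotent: Q³ = 0, so Q⁴⁰ = 0.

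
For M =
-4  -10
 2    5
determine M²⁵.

[[-4, -10], [2, 5]]

M² = M (a projection; rank 1, trace 1), so M²⁵ = M.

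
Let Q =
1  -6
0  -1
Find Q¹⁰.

[[1, 0], [0, 1]]

Q² = I (check: tr Q = 0 and det Q = -1), so Q¹⁰ = I since 10 is even.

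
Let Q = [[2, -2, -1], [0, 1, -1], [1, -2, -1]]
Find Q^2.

[[3, -4, 1], [-1, 3, 0], [1, -2, 2]]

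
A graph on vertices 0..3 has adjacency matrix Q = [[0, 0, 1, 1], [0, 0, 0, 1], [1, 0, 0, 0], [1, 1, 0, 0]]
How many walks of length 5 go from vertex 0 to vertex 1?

The number of length-5 walks from vertex 0 to vertex 1 is entry (0,1) of Q⁵, where Q is the adjacency matrix.
Q² = [[2, 1, 0, 0], [1, 1, 0, 0], [0, 0, 1, 1], [0, 0, 1, 2]]
Q³ = [[0, 0, 2, 3], [0, 0, 1, 2], [2, 1, 0, 0], [3, 2, 0, 0]]
Q⁴ = [[5, 3, 0, 0], [3, 2, 0, 0], [0, 0, 2, 3], [0, 0, 3, 5]]
Q⁵ = [[0, 0, 5, 8], [0, 0, 3, 5], [5, 3, 0, 0], [8, 5, 0, 0]]

0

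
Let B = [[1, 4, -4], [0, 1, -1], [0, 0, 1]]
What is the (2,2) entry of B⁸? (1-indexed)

1

B = I + N where N = [[0, 4, -4], [0, 0, -1], [0, 0, 0]] is strictly upper-triangular, so N³ = 0.
(I + N)⁸ = I + 8·N + 28·N² = [[1, 32, -144], [0, 1, -8], [0, 0, 1]].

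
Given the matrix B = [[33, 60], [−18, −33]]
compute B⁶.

tr B = 0 and det B = −9, so the characteristic polynomial is λ² − (0)λ + (−9) with roots 3 and −3.
Eigenvectors give P = [[−2, −5], [1, 3]] with P⁻¹ = [[−3, −5], [1, 2]], and B = P·diag(3, −3)·P⁻¹.
Then B⁶ = P·diag(729, 729)·P⁻¹ = [[−1458, −3645], [729, 2187]] · [[−3, −5], [1, 2]] = [[729, 0], [0, 729]].

[[729, 0], [0, 729]]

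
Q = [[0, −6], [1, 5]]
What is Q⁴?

tr Q = 5 and det Q = 6, so the characteristic polynomial is λ² − (5)λ + (6) with roots 3 and 2.
Eigenvectors give P = [[2, 3], [−1, −1]] with P⁻¹ = [[−1, −3], [1, 2]], and Q = P·diag(3, 2)·P⁻¹.
Then Q⁴ = P·diag(81, 16)·P⁻¹ = [[162, 48], [−81, −16]] · [[−1, −3], [1, 2]] = [[−114, −390], [65, 211]].

[[−114, −390], [65, 211]]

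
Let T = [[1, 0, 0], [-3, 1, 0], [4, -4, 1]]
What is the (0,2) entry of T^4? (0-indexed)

T = I + N where N = [[0, 0, 0], [-3, 0, 0], [4, -4, 0]] is strictly lower-triangular, so N^3 = 0.
(I + N)^4 = I + 4·N + 6·N^2 = [[1, 0, 0], [-12, 1, 0], [88, -16, 1]].

0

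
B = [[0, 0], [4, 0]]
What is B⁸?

[[0, 0], [0, 0]]

B is strictly triangular, hence nilpotent: B² = 0, so B⁸ = 0.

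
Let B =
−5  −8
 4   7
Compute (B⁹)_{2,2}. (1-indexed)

39367

tr B = 2 and det B = −3, so the characteristic polynomial is λ² − (2)λ + (−3) with roots 3 and −1.
Eigenvectors give P = [[−1, −2], [1, 1]] with P⁻¹ = [[1, 2], [−1, −1]], and B = P·diag(3, −1)·P⁻¹.
Then B⁹ = P·diag(19683, −1)·P⁻¹ = [[−19683, 2], [19683, −1]] · [[1, 2], [−1, −1]] = [[−19685, −39368], [19684, 39367]].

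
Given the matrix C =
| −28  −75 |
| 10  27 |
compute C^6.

tr C = −1 and det C = −6, so the characteristic polynomial is λ² − (−1)λ + (−6) with roots 2 and −3.
Eigenvectors give P = [[−5, −3], [2, 1]] with P⁻¹ = [[1, 3], [−2, −5]], and C = P·diag(2, −3)·P⁻¹.
Then C^6 = P·diag(64, 729)·P⁻¹ = [[−320, −2187], [128, 729]] · [[1, 3], [−2, −5]] = [[4054, 9975], [−1330, −3261]].

[[4054, 9975], [−1330, −3261]]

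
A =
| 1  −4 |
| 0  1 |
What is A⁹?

A = I + N where N = [[0, −4], [0, 0]] is strictly upper-triangular, so N² = 0.
(I + N)⁹ = I + 9·N = [[1, −36], [0, 1]].

[[1, −36], [0, 1]]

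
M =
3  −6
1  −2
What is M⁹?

[[3, −6], [1, −2]]

M² = M (a projection; rank 1, trace 1), so M⁹ = M.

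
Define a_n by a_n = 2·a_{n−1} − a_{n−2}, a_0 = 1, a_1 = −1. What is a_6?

With companion matrix A = [[2, −1], [1, 0]], [a_n, a_{n−1}]ᵀ = A·[a_{n−1}, a_{n−2}]ᵀ, so [a_6, a_5]ᵀ = A⁵·[a_1, a_0]ᵀ.
A⁵ = [[6, −5], [5, −4]], giving [a_6, a_5]ᵀ = [[−11], [−9]].

−11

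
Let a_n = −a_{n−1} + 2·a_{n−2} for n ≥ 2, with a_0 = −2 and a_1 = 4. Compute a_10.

With companion matrix C = [[−1, 2], [1, 0]], [a_n, a_{n−1}]ᵀ = C·[a_{n−1}, a_{n−2}]ᵀ, so [a_10, a_9]ᵀ = C^9·[a_1, a_0]ᵀ.
C^9 = [[−341, 342], [171, −170]], giving [a_10, a_9]ᵀ = [[−2048], [1024]].

−2048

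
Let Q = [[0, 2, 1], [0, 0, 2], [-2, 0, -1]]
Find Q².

[[-2, 0, 3], [-4, 0, -2], [2, -4, -1]]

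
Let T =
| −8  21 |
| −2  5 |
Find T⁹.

tr T = −3 and det T = 2, so the characteristic polynomial is λ² − (−3)λ + (2) with roots −2 and −1.
Eigenvectors give P = [[7, 3], [2, 1]] with P⁻¹ = [[1, −3], [−2, 7]], and T = P·diag(−2, −1)·P⁻¹.
Then T⁹ = P·diag(−512, −1)·P⁻¹ = [[−3584, −3], [−1024, −1]] · [[1, −3], [−2, 7]] = [[−3578, 10731], [−1022, 3065]].

[[−3578, 10731], [−1022, 3065]]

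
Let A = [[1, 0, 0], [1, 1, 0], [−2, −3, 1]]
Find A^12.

[[1, 0, 0], [12, 1, 0], [−222, −36, 1]]

A = I + N where N = [[0, 0, 0], [1, 0, 0], [−2, −3, 0]] is strictly lower-triangular, so N^3 = 0.
(I + N)^12 = I + 12·N + 66·N^2 = [[1, 0, 0], [12, 1, 0], [−222, −36, 1]].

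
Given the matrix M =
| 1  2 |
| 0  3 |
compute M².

[[1, 8], [0, 9]]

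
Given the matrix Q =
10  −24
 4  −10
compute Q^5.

tr Q = 0 and det Q = −4, so the characteristic polynomial is λ² − (0)λ + (−4) with roots −2 and 2.
Eigenvectors give P = [[2, 3], [1, 1]] with P⁻¹ = [[−1, 3], [1, −2]], and Q = P·diag(−2, 2)·P⁻¹.
Then Q^5 = P·diag(−32, 32)·P⁻¹ = [[−64, 96], [−32, 32]] · [[−1, 3], [1, −2]] = [[160, −384], [64, −160]].

[[160, −384], [64, −160]]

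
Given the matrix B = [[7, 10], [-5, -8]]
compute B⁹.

tr B = -1 and det B = -6, so the characteristic polynomial is λ² − (-1)λ + (-6) with roots 2 and -3.
Eigenvectors give P = [[-2, -1], [1, 1]] with P⁻¹ = [[-1, -1], [1, 2]], and B = P·diag(2, -3)·P⁻¹.
Then B⁹ = P·diag(512, -19683)·P⁻¹ = [[-1024, 19683], [512, -19683]] · [[-1, -1], [1, 2]] = [[20707, 40390], [-20195, -39878]].

[[20707, 40390], [-20195, -39878]]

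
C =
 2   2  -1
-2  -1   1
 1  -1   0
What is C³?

C² = [[-1, 3, 0], [-1, -4, 1], [4, 3, -2]]
C³ = [[-8, -5, 4], [7, 1, -3], [0, 7, -1]]

[[-8, -5, 4], [7, 1, -3], [0, 7, -1]]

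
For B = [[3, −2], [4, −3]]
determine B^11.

B² = I (check: tr B = 0 and det B = −1), so B^11 = B since 11 is odd.

[[3, −2], [4, −3]]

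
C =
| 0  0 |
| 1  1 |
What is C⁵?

[[0, 0], [1, 1]]

C² = C (a projection; rank 1, trace 1), so C⁵ = C.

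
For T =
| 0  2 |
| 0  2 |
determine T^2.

[[0, 4], [0, 4]]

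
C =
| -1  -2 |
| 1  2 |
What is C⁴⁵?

C² = C (a projection; rank 1, trace 1), so C⁴⁵ = C.

[[-1, -2], [1, 2]]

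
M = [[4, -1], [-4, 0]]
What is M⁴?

M² = [[20, -4], [-16, 4]]
M³ = [[96, -20], [-80, 16]]
M⁴ = [[464, -96], [-384, 80]]

[[464, -96], [-384, 80]]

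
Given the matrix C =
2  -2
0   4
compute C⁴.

[[16, -240], [0, 256]]

C² = [[4, -12], [0, 16]]
C³ = [[8, -56], [0, 64]]
C⁴ = [[16, -240], [0, 256]]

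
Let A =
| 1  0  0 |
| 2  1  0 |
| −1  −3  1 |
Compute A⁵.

[[1, 0, 0], [10, 1, 0], [−65, −15, 1]]

A = I + N where N = [[0, 0, 0], [2, 0, 0], [−1, −3, 0]] is strictly lower-triangular, so N³ = 0.
(I + N)⁵ = I + 5·N + 10·N² = [[1, 0, 0], [10, 1, 0], [−65, −15, 1]].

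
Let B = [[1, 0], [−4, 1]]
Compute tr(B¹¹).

B = I + N where N = [[0, 0], [−4, 0]] is strictly lower-triangular, so N² = 0.
(I + N)¹¹ = I + 11·N = [[1, 0], [−44, 1]].

2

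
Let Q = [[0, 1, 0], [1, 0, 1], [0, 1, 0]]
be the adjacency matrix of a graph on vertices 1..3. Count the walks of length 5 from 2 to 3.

The number of length-5 walks from vertex 2 to vertex 3 is entry (2,3) of Q⁵, where Q is the adjacency matrix.
Q² = [[1, 0, 1], [0, 2, 0], [1, 0, 1]]
Q³ = [[0, 2, 0], [2, 0, 2], [0, 2, 0]]
Q⁴ = [[2, 0, 2], [0, 4, 0], [2, 0, 2]]
Q⁵ = [[0, 4, 0], [4, 0, 4], [0, 4, 0]]

4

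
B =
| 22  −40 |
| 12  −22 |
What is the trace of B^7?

tr B = 0 and det B = −4, so the characteristic polynomial is λ² − (0)λ + (−4) with roots −2 and 2.
Eigenvectors give P = [[−5, 2], [−3, 1]] with P⁻¹ = [[1, −2], [3, −5]], and B = P·diag(−2, 2)·P⁻¹.
Then B^7 = P·diag(−128, 128)·P⁻¹ = [[640, 256], [384, 128]] · [[1, −2], [3, −5]] = [[1408, −2560], [768, −1408]].

0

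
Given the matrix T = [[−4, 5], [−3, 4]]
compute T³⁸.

T² = I (check: tr T = 0 and det T = −1), so T³⁸ = I since 38 is even.

[[1, 0], [0, 1]]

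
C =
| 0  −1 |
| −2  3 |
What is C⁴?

[[22, −39], [−78, 139]]

C² = [[2, −3], [−6, 11]]
C³ = [[6, −11], [−22, 39]]
C⁴ = [[22, −39], [−78, 139]]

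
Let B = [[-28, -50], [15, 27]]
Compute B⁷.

[[-13762, -23150], [6945, 11703]]

tr B = -1 and det B = -6, so the characteristic polynomial is λ² − (-1)λ + (-6) with roots 2 and -3.
Eigenvectors give P = [[-5, -2], [3, 1]] with P⁻¹ = [[1, 2], [-3, -5]], and B = P·diag(2, -3)·P⁻¹.
Then B⁷ = P·diag(128, -2187)·P⁻¹ = [[-640, 4374], [384, -2187]] · [[1, 2], [-3, -5]] = [[-13762, -23150], [6945, 11703]].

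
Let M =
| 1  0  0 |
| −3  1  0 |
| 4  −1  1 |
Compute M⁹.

[[1, 0, 0], [−27, 1, 0], [144, −9, 1]]

M = I + N where N = [[0, 0, 0], [−3, 0, 0], [4, −1, 0]] is strictly lower-triangular, so N³ = 0.
(I + N)⁹ = I + 9·N + 36·N² = [[1, 0, 0], [−27, 1, 0], [144, −9, 1]].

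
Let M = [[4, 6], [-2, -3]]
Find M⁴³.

M² = M (a projection; rank 1, trace 1), so M⁴³ = M.

[[4, 6], [-2, -3]]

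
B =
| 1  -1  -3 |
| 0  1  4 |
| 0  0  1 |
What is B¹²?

B = I + N where N = [[0, -1, -3], [0, 0, 4], [0, 0, 0]] is strictly upper-triangular, so N³ = 0.
(I + N)¹² = I + 12·N + 66·N² = [[1, -12, -300], [0, 1, 48], [0, 0, 1]].

[[1, -12, -300], [0, 1, 48], [0, 0, 1]]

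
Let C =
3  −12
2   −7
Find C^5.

[[483, −1452], [242, −727]]

tr C = −4 and det C = 3, so the characteristic polynomial is λ² − (−4)λ + (3) with roots −1 and −3.
Eigenvectors give P = [[−3, −2], [−1, −1]] with P⁻¹ = [[−1, 2], [1, −3]], and C = P·diag(−1, −3)·P⁻¹.
Then C^5 = P·diag(−1, −243)·P⁻¹ = [[3, 486], [1, 243]] · [[−1, 2], [1, −3]] = [[483, −1452], [242, −727]].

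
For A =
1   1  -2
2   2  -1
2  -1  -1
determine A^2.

[[-1, 5, -1], [4, 7, -5], [-2, 1, -2]]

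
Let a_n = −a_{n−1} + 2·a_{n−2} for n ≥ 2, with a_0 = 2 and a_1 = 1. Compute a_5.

With companion matrix Q = [[−1, 2], [1, 0]], [a_n, a_{n−1}]ᵀ = Q·[a_{n−1}, a_{n−2}]ᵀ, so [a_5, a_4]ᵀ = Q^4·[a_1, a_0]ᵀ.
Q^4 = [[11, −10], [−5, 6]], giving [a_5, a_4]ᵀ = [[−9], [7]].

−9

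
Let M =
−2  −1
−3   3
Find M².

[[7, −1], [−3, 12]]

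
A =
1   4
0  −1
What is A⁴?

A² = I (check: tr A = 0 and det A = −1), so A⁴ = I since 4 is even.

[[1, 0], [0, 1]]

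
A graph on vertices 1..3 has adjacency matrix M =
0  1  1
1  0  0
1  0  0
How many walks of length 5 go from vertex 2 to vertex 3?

0

The number of length-5 walks from vertex 2 to vertex 3 is entry (2,3) of M⁵, where M is the adjacency matrix.
M² = [[2, 0, 0], [0, 1, 1], [0, 1, 1]]
M³ = [[0, 2, 2], [2, 0, 0], [2, 0, 0]]
M⁴ = [[4, 0, 0], [0, 2, 2], [0, 2, 2]]
M⁵ = [[0, 4, 4], [4, 0, 0], [4, 0, 0]]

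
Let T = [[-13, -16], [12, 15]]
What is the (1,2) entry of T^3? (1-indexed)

tr T = 2 and det T = -3, so the characteristic polynomial is λ² − (2)λ + (-3) with roots 3 and -1.
Eigenvectors give P = [[-1, 4], [1, -3]] with P⁻¹ = [[3, 4], [1, 1]], and T = P·diag(3, -1)·P⁻¹.
Then T^3 = P·diag(27, -1)·P⁻¹ = [[-27, -4], [27, 3]] · [[3, 4], [1, 1]] = [[-85, -112], [84, 111]].

-112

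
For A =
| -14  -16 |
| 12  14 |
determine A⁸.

[[256, 0], [0, 256]]

tr A = 0 and det A = -4, so the characteristic polynomial is λ² − (0)λ + (-4) with roots 2 and -2.
Eigenvectors give P = [[1, 4], [-1, -3]] with P⁻¹ = [[-3, -4], [1, 1]], and A = P·diag(2, -2)·P⁻¹.
Then A⁸ = P·diag(256, 256)·P⁻¹ = [[256, 1024], [-256, -768]] · [[-3, -4], [1, 1]] = [[256, 0], [0, 256]].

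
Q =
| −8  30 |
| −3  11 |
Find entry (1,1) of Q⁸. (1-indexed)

−2294

tr Q = 3 and det Q = 2, so the characteristic polynomial is λ² − (3)λ + (2) with roots 2 and 1.
Eigenvectors give P = [[3, 10], [1, 3]] with P⁻¹ = [[−3, 10], [1, −3]], and Q = P·diag(2, 1)·P⁻¹.
Then Q⁸ = P·diag(256, 1)·P⁻¹ = [[768, 10], [256, 3]] · [[−3, 10], [1, −3]] = [[−2294, 7650], [−765, 2551]].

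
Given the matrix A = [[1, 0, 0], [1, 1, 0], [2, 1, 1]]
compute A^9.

A = I + N where N = [[0, 0, 0], [1, 0, 0], [2, 1, 0]] is strictly lower-triangular, so N^3 = 0.
(I + N)^9 = I + 9·N + 36·N^2 = [[1, 0, 0], [9, 1, 0], [54, 9, 1]].

[[1, 0, 0], [9, 1, 0], [54, 9, 1]]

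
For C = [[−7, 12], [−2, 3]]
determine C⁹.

tr C = −4 and det C = 3, so the characteristic polynomial is λ² − (−4)λ + (3) with roots −1 and −3.
Eigenvectors give P = [[2, −3], [1, −1]] with P⁻¹ = [[−1, 3], [−1, 2]], and C = P·diag(−1, −3)·P⁻¹.
Then C⁹ = P·diag(−1, −19683)·P⁻¹ = [[−2, 59049], [−1, 19683]] · [[−1, 3], [−1, 2]] = [[−59047, 118092], [−19682, 39363]].

[[−59047, 118092], [−19682, 39363]]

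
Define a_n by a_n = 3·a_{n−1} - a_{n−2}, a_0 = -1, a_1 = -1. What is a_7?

With companion matrix B = [[3, -1], [1, 0]], [a_n, a_{n−1}]ᵀ = B·[a_{n−1}, a_{n−2}]ᵀ, so [a_7, a_6]ᵀ = B^6·[a_1, a_0]ᵀ.
B^6 = [[377, -144], [144, -55]], giving [a_7, a_6]ᵀ = [[-233], [-89]].

-233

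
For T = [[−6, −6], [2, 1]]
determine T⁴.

tr T = −5 and det T = 6, so the characteristic polynomial is λ² − (−5)λ + (6) with roots −3 and −2.
Eigenvectors give P = [[−2, 3], [1, −2]] with P⁻¹ = [[−2, −3], [−1, −2]], and T = P·diag(−3, −2)·P⁻¹.
Then T⁴ = P·diag(81, 16)·P⁻¹ = [[−162, 48], [81, −32]] · [[−2, −3], [−1, −2]] = [[276, 390], [−130, −179]].

[[276, 390], [−130, −179]]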